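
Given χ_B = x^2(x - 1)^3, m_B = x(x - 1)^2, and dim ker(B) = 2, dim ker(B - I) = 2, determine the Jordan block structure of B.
λ = 0: algebraic multiplicity 2 (exponent in χ_B), largest block size 1 (exponent in m_B), 2 blocks (geometric multiplicity). These force block sizes [1, 1].
λ = 1: algebraic multiplicity 3 (exponent in χ_B), largest block size 2 (exponent in m_B), 2 blocks (geometric multiplicity). These force block sizes [2, 1].

Jordan blocks: (0, 1), (0, 1), (1, 2), (1, 1)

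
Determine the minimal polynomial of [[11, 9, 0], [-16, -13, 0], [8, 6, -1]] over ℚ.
The characteristic polynomial factors as (x + 1)^3. The minimal polynomial is ∏(x - λ)^{k_λ} where k_λ is the size of the largest Jordan block at λ.

For λ = -1: rank(A + I) = 1, and the largest Jordan block has size 2 (the smallest k with rank((A + I)^k) = rank((A + I)^(k+1))).

So m_A(x) = (x + 1)^2.

m_A(x) = (x + 1)^2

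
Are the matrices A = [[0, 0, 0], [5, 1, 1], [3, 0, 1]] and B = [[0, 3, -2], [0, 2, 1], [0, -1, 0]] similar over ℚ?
Yes.

Two matrices over a field are similar if and only if they have the same invariant factors.

Both A and B have characteristic polynomial x(x - 1)^2 and minimal polynomial x(x - 1)^2. Computing further, both have invariant factors x(x - 1)^2. Hence A and B are similar.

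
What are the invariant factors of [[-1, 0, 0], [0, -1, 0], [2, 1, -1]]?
The Jordan structure of A has elementary divisors (x + 1)^2, (x + 1). Arranging the block sizes at each eigenvalue in decreasing order and taking row products gives the invariant factors.

Invariant factors (smallest first, each dividing the next): x + 1, (x + 1)^2.

Check: the last factor (x + 1)^2 is the minimal polynomial, and the product (x + 1)^3 is the characteristic polynomial.

x + 1, (x + 1)^2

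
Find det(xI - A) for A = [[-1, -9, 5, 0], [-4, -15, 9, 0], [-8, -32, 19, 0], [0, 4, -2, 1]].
xI - A = [[x + 1, 9, -5, 0], [4, x + 15, -9, 0], [8, 32, x - 19, 0], [0, -4, 2, x - 1]].

Expanding det(xI - A) along the first row:
det(xI - A) = + (x + 1)·det([[x + 15, -9, 0], [32, x - 19, 0], [-4, 2, x - 1]]) - (9)·det([[4, -9, 0], [8, x - 19, 0], [0, 2, x - 1]]) + (-5)·det([[4, x + 15, 0], [8, 32, 0], [0, -4, x - 1]]) - (0)·det([[4, x + 15, -9], [8, 32, x - 19], [0, -4, 2]]).

Evaluating gives χ_A(x) = x^4 - 4x^3 + 6x^2 - 4x + 1 = (x - 1)^4.

χ_A(x) = (x - 1)^4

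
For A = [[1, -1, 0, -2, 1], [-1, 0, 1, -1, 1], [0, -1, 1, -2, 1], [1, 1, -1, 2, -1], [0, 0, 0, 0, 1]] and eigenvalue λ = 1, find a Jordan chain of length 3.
We seek v_1 ∈ ker((A - I)^3) \ ker((A - I)^2), then set v_{i+1} = (A - I) v_i.

One such chain is v_1 = [[0, 0, 1, 0, 0]]^T, v_2 = [[0, 1, 0, -1, 0]]^T, v_3 = [[1, 0, 1, 0, 0]]^T. Check: (A - I) v_3 = [[0, 0, 0, 0, 0]]^T = 0.

v_1 = [[0, 0, 1, 0, 0]]^T, v_2 = [[0, 1, 0, -1, 0]]^T, v_3 = [[1, 0, 1, 0, 0]]^T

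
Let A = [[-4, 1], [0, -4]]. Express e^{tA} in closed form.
A has Jordan form J = [[-4, 1], [0, -4]] with A = PJP^{-1}, so e^{tA} = P e^{tJ} P^{-1}.

For a Jordan block J_k(λ), e^{tJ_k(λ)} = e^{λt} · (I + tN + t^2 N^2/2! + ... + t^{k-1} N^{k-1}/(k-1)!) where N is the nilpotent superdiagonal part.

Assembling the blocks and conjugating back gives the entries of e^{tA} as shown above.

e^{tA} = [[e^{-4*t}, t*e^{-4*t}], [0, e^{-4*t}]]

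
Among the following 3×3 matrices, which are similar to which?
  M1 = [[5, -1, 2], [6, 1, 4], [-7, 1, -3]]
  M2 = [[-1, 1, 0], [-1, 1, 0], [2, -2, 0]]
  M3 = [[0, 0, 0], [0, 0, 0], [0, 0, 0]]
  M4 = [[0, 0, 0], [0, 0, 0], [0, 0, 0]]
Characteristic polynomials: χ_{M1} = (x - 1)^3, χ_{M2} = x^3, χ_{M3} = x^3, χ_{M4} = x^3.

{M1}: invariant factors (x - 1)^3.

{M2}: invariant factors x, x^2.

{M3, M4}: invariant factors x, x, x.

Matrices are similar if and only if their invariant-factor lists agree; the partition into similarity classes is {M1}, {M2}, {M3, M4}.

3 classes: {M1}, {M2}, {M3, M4}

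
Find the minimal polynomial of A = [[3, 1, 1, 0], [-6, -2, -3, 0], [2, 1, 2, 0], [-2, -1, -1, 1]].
m_A(x) = (x - 1)^2

The characteristic polynomial factors as (x - 1)^4. The minimal polynomial is ∏(x - λ)^{k_λ} where k_λ is the size of the largest Jordan block at λ.

For λ = 1: rank(A - I) = 1, and the largest Jordan block has size 2 (the smallest k with rank((A - I)^k) = rank((A - I)^(k+1))).

So m_A(x) = (x - 1)^2.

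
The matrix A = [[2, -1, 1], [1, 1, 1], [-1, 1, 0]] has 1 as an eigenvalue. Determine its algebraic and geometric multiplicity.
algebraic multiplicity 3, geometric multiplicity 1

The characteristic polynomial is (x - 1)^3, so the factor x - 1 appears with exponent 3: the algebraic multiplicity is 3.

rank(A - I) = 2, so the eigenspace has dimension 3 - 2 = 1: the geometric multiplicity is 1.

Since 1 < 3, A is not diagonalizable.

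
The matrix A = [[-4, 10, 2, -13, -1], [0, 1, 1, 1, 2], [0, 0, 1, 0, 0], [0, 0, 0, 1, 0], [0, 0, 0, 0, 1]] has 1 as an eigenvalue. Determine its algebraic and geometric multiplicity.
The characteristic polynomial is (x - 1)^4(x + 4), so the factor x - 1 appears with exponent 4: the algebraic multiplicity is 4.

rank(A - I) = 2, so the eigenspace has dimension 5 - 2 = 3: the geometric multiplicity is 3.

Since 3 < 4, A is not diagonalizable.

algebraic multiplicity 4, geometric multiplicity 3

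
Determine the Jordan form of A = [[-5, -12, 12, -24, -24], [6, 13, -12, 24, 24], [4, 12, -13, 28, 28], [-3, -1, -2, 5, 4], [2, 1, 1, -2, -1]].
The characteristic polynomial is det(xI - A) = (x - 1)^4(x + 5), so the eigenvalues are -5 (algebraic multiplicity 1), 1 (algebraic multiplicity 4).

For λ = -5: algebraic multiplicity 1 gives one 1×1 block.

For λ = 1: rank(A - I) = 3, rank((A - I)^2) = 1. The eigenspace has dimension 5 - 3 = 2, so there are 2 Jordan blocks; the rank sequence gives block sizes [2, 2].

Assembling the blocks gives the Jordan form J above.

J = [[-5, 0, 0, 0, 0], [0, 1, 1, 0, 0], [0, 0, 1, 0, 0], [0, 0, 0, 1, 1], [0, 0, 0, 0, 1]]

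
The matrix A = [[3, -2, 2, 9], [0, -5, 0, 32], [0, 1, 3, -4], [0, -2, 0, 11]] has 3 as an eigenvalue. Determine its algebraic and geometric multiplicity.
algebraic multiplicity 4, geometric multiplicity 2

The characteristic polynomial is (x - 3)^4, so the factor x - 3 appears with exponent 4: the algebraic multiplicity is 4.

rank(A - 3I) = 2, so the eigenspace has dimension 4 - 2 = 2: the geometric multiplicity is 2.

Since 2 < 4, A is not diagonalizable.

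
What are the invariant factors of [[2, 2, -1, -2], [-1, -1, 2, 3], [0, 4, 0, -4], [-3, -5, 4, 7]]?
x - 2, (x - 2)^3

The Jordan structure of A has elementary divisors (x - 2)^3, (x - 2). Arranging the block sizes at each eigenvalue in decreasing order and taking row products gives the invariant factors.

Invariant factors (smallest first, each dividing the next): x - 2, (x - 2)^3.

Check: the last factor (x - 2)^3 is the minimal polynomial, and the product (x - 2)^4 is the characteristic polynomial.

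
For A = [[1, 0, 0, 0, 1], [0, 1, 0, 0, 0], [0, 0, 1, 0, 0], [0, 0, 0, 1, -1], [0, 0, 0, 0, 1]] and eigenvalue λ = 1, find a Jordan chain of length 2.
v_1 = [[-2, -1, -2, 7, 1]]^T, v_2 = [[1, 0, 0, -1, 0]]^T

We seek v_1 ∈ ker((A - I)^2) \ ker(A - I), then set v_{i+1} = (A - I) v_i.

One such chain is v_1 = [[-2, -1, -2, 7, 1]]^T, v_2 = [[1, 0, 0, -1, 0]]^T. Check: (A - I) v_2 = [[0, 0, 0, 0, 0]]^T = 0.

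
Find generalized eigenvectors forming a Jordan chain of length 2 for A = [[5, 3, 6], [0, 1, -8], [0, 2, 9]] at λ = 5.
v_1 = [[0, 1, 0]]^T, v_2 = [[3, -4, 2]]^T

We seek v_1 ∈ ker((A - 5I)^2) \ ker(A - 5I), then set v_{i+1} = (A - 5I) v_i.

One such chain is v_1 = [[0, 1, 0]]^T, v_2 = [[3, -4, 2]]^T. Check: (A - 5I) v_2 = [[0, 0, 0]]^T = 0.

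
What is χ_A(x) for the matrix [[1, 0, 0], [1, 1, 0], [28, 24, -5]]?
xI - A = [[x - 1, 0, 0], [-1, x - 1, 0], [-28, -24, x + 5]].

Expanding det(xI - A) along the first row:
det(xI - A) = + (x - 1)·det([[x - 1, 0], [-24, x + 5]]) - (0)·det([[-1, 0], [-28, x + 5]]) + (0)·det([[-1, x - 1], [-28, -24]]).

Evaluating gives χ_A(x) = x^3 + 3x^2 - 9x + 5 = (x - 1)^2(x + 5).

χ_A(x) = (x - 1)^2(x + 5)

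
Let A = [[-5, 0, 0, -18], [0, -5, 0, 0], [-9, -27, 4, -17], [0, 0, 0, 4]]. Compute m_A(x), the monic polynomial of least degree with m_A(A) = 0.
The characteristic polynomial factors as (x - 4)^2(x + 5)^2. The minimal polynomial is ∏(x - λ)^{k_λ} where k_λ is the size of the largest Jordan block at λ.

For λ = -5: rank(A + 5I) = 2, and the largest Jordan block has size 1 (the smallest k with rank((A + 5I)^k) = rank((A + 5I)^(k+1))).
For λ = 4: rank(A - 4I) = 3, and the largest Jordan block has size 2 (the smallest k with rank((A - 4I)^k) = rank((A - 4I)^(k+1))).

So m_A(x) = (x - 4)^2(x + 5).

m_A(x) = (x - 4)^2(x + 5)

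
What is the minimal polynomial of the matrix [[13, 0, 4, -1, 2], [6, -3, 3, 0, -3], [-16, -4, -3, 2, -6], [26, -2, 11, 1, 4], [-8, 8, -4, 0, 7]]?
m_A(x) = (x - 3)^3

The characteristic polynomial factors as (x - 3)^5. The minimal polynomial is ∏(x - λ)^{k_λ} where k_λ is the size of the largest Jordan block at λ.

For λ = 3: rank(A - 3I) = 3, and the largest Jordan block has size 3 (the smallest k with rank((A - 3I)^k) = rank((A - 3I)^(k+1))).

So m_A(x) = (x - 3)^3.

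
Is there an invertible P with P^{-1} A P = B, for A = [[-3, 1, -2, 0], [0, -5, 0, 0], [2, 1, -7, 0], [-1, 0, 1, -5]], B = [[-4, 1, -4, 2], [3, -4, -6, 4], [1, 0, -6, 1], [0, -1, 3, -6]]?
Yes.

Two matrices over a field are similar if and only if they have the same invariant factors.

Both A and B have characteristic polynomial (x + 5)^4 and minimal polynomial (x + 5)^2. Computing further, both have invariant factors (x + 5)^2, (x + 5)^2. Hence A and B are similar.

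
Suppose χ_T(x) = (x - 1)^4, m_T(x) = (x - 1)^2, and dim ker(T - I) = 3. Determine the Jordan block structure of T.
Jordan blocks: (1, 2), (1, 1), (1, 1)

λ = 1: algebraic multiplicity 4 (exponent in χ_T), largest block size 2 (exponent in m_T), 3 blocks (geometric multiplicity). These force block sizes [2, 1, 1].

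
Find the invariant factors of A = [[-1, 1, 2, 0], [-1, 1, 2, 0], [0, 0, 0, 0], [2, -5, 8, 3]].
The Jordan structure of A has elementary divisors x^2, x, (x - 3). Arranging the block sizes at each eigenvalue in decreasing order and taking row products gives the invariant factors.

Invariant factors (smallest first, each dividing the next): x, x^2(x - 3).

Check: the last factor x^2(x - 3) is the minimal polynomial, and the product x^3(x - 3) is the characteristic polynomial.

x, x^2(x - 3)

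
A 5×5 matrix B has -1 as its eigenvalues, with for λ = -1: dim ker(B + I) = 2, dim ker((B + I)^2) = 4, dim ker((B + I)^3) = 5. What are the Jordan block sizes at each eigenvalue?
Jordan blocks: (-1, 3), (-1, 2)

λ = -1: successive nullity increments [2, 2, 1] count blocks of size ≥ k; block sizes are [3, 2].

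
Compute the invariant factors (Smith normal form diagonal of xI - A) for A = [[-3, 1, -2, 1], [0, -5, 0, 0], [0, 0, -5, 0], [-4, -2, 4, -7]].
x + 5, x + 5, (x + 5)^2

The Jordan structure of A has elementary divisors (x + 5)^2, (x + 5), (x + 5). Arranging the block sizes at each eigenvalue in decreasing order and taking row products gives the invariant factors.

Invariant factors (smallest first, each dividing the next): x + 5, x + 5, (x + 5)^2.

Check: the last factor (x + 5)^2 is the minimal polynomial, and the product (x + 5)^4 is the characteristic polynomial.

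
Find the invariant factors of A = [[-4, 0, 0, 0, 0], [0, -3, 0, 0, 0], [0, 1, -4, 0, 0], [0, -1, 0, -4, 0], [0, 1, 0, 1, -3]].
x + 4, (x + 3)(x + 4), (x + 3)(x + 4)

The Jordan structure of A has elementary divisors (x + 4), (x + 4), (x + 4), (x + 3), (x + 3). Arranging the block sizes at each eigenvalue in decreasing order and taking row products gives the invariant factors.

Invariant factors (smallest first, each dividing the next): x + 4, (x + 3)(x + 4), (x + 3)(x + 4).

Check: the last factor (x + 3)(x + 4) is the minimal polynomial, and the product (x + 3)^2(x + 4)^3 is the characteristic polynomial.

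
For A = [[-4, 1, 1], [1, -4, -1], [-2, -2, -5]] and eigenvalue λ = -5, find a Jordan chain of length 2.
v_1 = [[0, 0, 1]]^T, v_2 = [[1, -1, 0]]^T

We seek v_1 ∈ ker((A + 5I)^2) \ ker(A + 5I), then set v_{i+1} = (A + 5I) v_i.

One such chain is v_1 = [[0, 0, 1]]^T, v_2 = [[1, -1, 0]]^T. Check: (A + 5I) v_2 = [[0, 0, 0]]^T = 0.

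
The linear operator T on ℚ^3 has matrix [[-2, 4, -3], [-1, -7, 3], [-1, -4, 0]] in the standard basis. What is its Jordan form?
The characteristic polynomial is det(xI - A) = (x + 3)^3, so the eigenvalues are -3 (algebraic multiplicity 3).

For λ = -3: rank(A + 3I) = 1, rank((A + 3I)^2) = 0. The eigenspace has dimension 3 - 1 = 2, so there are 2 Jordan blocks; the rank sequence gives block sizes [2, 1].

Assembling the blocks gives the Jordan form J above.

J = [[-3, 1, 0], [0, -3, 0], [0, 0, -3]]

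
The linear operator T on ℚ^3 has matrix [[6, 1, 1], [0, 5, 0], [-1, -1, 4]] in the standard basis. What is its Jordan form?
J = [[5, 1, 0], [0, 5, 0], [0, 0, 5]]

The characteristic polynomial is det(xI - A) = (x - 5)^3, so the eigenvalues are 5 (algebraic multiplicity 3).

For λ = 5: rank(A - 5I) = 1, rank((A - 5I)^2) = 0. The eigenspace has dimension 3 - 1 = 2, so there are 2 Jordan blocks; the rank sequence gives block sizes [2, 1].

Assembling the blocks gives the Jordan form J above.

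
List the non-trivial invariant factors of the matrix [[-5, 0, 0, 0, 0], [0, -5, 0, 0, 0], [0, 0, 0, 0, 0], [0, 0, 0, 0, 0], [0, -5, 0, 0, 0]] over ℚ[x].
The Jordan structure of A has elementary divisors (x + 5), (x + 5), x, x, x. Arranging the block sizes at each eigenvalue in decreasing order and taking row products gives the invariant factors.

Invariant factors (smallest first, each dividing the next): x, x(x + 5), x(x + 5).

Check: the last factor x(x + 5) is the minimal polynomial, and the product x^3(x + 5)^2 is the characteristic polynomial.

x, x(x + 5), x(x + 5)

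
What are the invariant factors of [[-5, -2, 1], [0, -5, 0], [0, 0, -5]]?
The Jordan structure of A has elementary divisors (x + 5)^2, (x + 5). Arranging the block sizes at each eigenvalue in decreasing order and taking row products gives the invariant factors.

Invariant factors (smallest first, each dividing the next): x + 5, (x + 5)^2.

Check: the last factor (x + 5)^2 is the minimal polynomial, and the product (x + 5)^3 is the characteristic polynomial.

x + 5, (x + 5)^2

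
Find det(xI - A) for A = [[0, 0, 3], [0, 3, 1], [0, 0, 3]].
χ_A(x) = x(x - 3)^2

xI - A = [[x, 0, -3], [0, x - 3, -1], [0, 0, x - 3]].

Expanding det(xI - A) along the first row:
det(xI - A) = + (x)·det([[x - 3, -1], [0, x - 3]]) - (0)·det([[0, -1], [0, x - 3]]) + (-3)·det([[0, x - 3], [0, 0]]).

Evaluating gives χ_A(x) = x^3 - 6x^2 + 9x = x(x - 3)^2.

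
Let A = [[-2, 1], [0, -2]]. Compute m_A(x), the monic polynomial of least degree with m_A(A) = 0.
The characteristic polynomial factors as (x + 2)^2. The minimal polynomial is ∏(x - λ)^{k_λ} where k_λ is the size of the largest Jordan block at λ.

For λ = -2: rank(A + 2I) = 1, and the largest Jordan block has size 2 (the smallest k with rank((A + 2I)^k) = rank((A + 2I)^(k+1))).

So m_A(x) = (x + 2)^2.

m_A(x) = (x + 2)^2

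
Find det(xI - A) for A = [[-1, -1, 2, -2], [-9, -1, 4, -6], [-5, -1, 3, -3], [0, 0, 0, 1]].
χ_A(x) = x^2(x - 1)^2

xI - A = [[x + 1, 1, -2, 2], [9, x + 1, -4, 6], [5, 1, x - 3, 3], [0, 0, 0, x - 1]].

Expanding det(xI - A) along the first row:
det(xI - A) = + (x + 1)·det([[x + 1, -4, 6], [1, x - 3, 3], [0, 0, x - 1]]) - (1)·det([[9, -4, 6], [5, x - 3, 3], [0, 0, x - 1]]) + (-2)·det([[9, x + 1, 6], [5, 1, 3], [0, 0, x - 1]]) - (2)·det([[9, x + 1, -4], [5, 1, x - 3], [0, 0, 0]]).

Evaluating gives χ_A(x) = x^4 - 2x^3 + x^2 = x^2(x - 1)^2.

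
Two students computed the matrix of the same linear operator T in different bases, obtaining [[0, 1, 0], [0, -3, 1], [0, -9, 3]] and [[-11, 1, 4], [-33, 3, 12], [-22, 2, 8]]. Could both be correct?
Both have characteristic polynomial x^3, but the minimal polynomial of A is x^3 while the minimal polynomial of B is x^2. The minimal polynomial is a similarity invariant, so A and B are not similar.

No.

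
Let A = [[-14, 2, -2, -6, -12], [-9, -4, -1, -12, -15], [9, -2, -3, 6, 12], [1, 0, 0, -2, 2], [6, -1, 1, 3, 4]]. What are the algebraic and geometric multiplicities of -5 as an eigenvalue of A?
algebraic multiplicity 3, geometric multiplicity 2

The characteristic polynomial is (x + 2)^2(x + 5)^3, so the factor x + 5 appears with exponent 3: the algebraic multiplicity is 3.

rank(A + 5I) = 3, so the eigenspace has dimension 5 - 3 = 2: the geometric multiplicity is 2.

Since 2 < 3, A is not diagonalizable.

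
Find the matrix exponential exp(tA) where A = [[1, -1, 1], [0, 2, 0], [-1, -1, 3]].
A has Jordan form J = [[2, 1, 0], [0, 2, 0], [0, 0, 2]] with A = PJP^{-1}, so e^{tA} = P e^{tJ} P^{-1}.

For a Jordan block J_k(λ), e^{tJ_k(λ)} = e^{λt} · (I + tN + t^2 N^2/2! + ... + t^{k-1} N^{k-1}/(k-1)!) where N is the nilpotent superdiagonal part.

Assembling the blocks and conjugating back gives the entries of e^{tA} as shown above.

e^{tA} = [[(1 - t)*e^{2*t}, -t*e^{2*t}, t*e^{2*t}], [0, e^{2*t}, 0], [-t*e^{2*t}, -t*e^{2*t}, (t + 1)*e^{2*t}]]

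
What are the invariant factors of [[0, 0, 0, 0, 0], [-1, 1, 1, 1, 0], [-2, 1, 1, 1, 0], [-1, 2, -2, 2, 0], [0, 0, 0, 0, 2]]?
The Jordan structure of A has elementary divisors x^2, (x - 2)^2, (x - 2). Arranging the block sizes at each eigenvalue in decreasing order and taking row products gives the invariant factors.

Invariant factors (smallest first, each dividing the next): x - 2, x^2(x - 2)^2.

Check: the last factor x^2(x - 2)^2 is the minimal polynomial, and the product x^2(x - 2)^3 is the characteristic polynomial.

x - 2, x^2(x - 2)^2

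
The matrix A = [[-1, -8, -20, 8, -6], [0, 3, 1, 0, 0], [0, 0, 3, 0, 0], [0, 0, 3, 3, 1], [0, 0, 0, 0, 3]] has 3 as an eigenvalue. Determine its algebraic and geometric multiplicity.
The characteristic polynomial is (x - 3)^4(x + 1), so the factor x - 3 appears with exponent 4: the algebraic multiplicity is 4.

rank(A - 3I) = 3, so the eigenspace has dimension 5 - 3 = 2: the geometric multiplicity is 2.

Since 2 < 4, A is not diagonalizable.

algebraic multiplicity 4, geometric multiplicity 2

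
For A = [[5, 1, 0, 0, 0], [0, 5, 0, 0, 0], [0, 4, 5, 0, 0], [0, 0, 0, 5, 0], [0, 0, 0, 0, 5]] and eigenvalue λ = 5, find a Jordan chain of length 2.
v_1 = [[0, 1, -8, 4, -1]]^T, v_2 = [[1, 0, 4, 0, 0]]^T

We seek v_1 ∈ ker((A - 5I)^2) \ ker(A - 5I), then set v_{i+1} = (A - 5I) v_i.

One such chain is v_1 = [[0, 1, -8, 4, -1]]^T, v_2 = [[1, 0, 4, 0, 0]]^T. Check: (A - 5I) v_2 = [[0, 0, 0, 0, 0]]^T = 0.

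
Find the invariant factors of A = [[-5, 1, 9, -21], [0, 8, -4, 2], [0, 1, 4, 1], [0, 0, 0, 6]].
x - 6, (x - 6)^2(x + 5)

The Jordan structure of A has elementary divisors (x + 5), (x - 6)^2, (x - 6). Arranging the block sizes at each eigenvalue in decreasing order and taking row products gives the invariant factors.

Invariant factors (smallest first, each dividing the next): x - 6, (x - 6)^2(x + 5).

Check: the last factor (x - 6)^2(x + 5) is the minimal polynomial, and the product (x - 6)^3(x + 5) is the characteristic polynomial.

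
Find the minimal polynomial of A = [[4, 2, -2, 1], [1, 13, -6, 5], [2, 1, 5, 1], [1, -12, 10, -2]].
The characteristic polynomial factors as (x - 5)^4. The minimal polynomial is ∏(x - λ)^{k_λ} where k_λ is the size of the largest Jordan block at λ.

For λ = 5: rank(A - 5I) = 2, and the largest Jordan block has size 2 (the smallest k with rank((A - 5I)^k) = rank((A - 5I)^(k+1))).

So m_A(x) = (x - 5)^2.

m_A(x) = (x - 5)^2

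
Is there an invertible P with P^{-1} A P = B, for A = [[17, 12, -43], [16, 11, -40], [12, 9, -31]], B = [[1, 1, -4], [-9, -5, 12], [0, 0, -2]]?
trace(A) = -3 but trace(B) = -6. The trace is a similarity invariant, so A and B are not similar.

No.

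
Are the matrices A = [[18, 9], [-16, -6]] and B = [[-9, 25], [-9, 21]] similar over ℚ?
Yes.

Two matrices over a field are similar if and only if they have the same invariant factors.

Both A and B have characteristic polynomial (x - 6)^2 and minimal polynomial (x - 6)^2. Computing further, both have invariant factors (x - 6)^2. Hence A and B are similar.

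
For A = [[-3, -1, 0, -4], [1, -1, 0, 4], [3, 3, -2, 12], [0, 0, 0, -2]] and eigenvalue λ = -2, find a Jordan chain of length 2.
We seek v_1 ∈ ker((A + 2I)^2) \ ker(A + 2I), then set v_{i+1} = (A + 2I) v_i.

One such chain is v_1 = [[0, 3, 3, -1]]^T, v_2 = [[1, -1, -3, 0]]^T. Check: (A + 2I) v_2 = [[0, 0, 0, 0]]^T = 0.

v_1 = [[0, 3, 3, -1]]^T, v_2 = [[1, -1, -3, 0]]^T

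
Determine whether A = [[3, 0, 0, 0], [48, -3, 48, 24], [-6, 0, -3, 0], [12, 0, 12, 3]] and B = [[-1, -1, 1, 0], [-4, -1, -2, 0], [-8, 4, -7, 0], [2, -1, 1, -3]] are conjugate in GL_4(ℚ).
No.

trace(A) = 0 but trace(B) = -12. The trace is a similarity invariant, so A and B are not similar.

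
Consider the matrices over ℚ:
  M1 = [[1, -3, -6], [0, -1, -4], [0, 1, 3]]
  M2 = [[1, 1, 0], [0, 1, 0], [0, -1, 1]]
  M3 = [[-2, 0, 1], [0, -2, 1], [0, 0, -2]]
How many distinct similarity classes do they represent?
Characteristic polynomials: χ_{M1} = (x - 1)^3, χ_{M2} = (x - 1)^3, χ_{M3} = (x + 2)^3.

{M1, M2}: invariant factors x - 1, (x - 1)^2.

{M3}: invariant factors x + 2, (x + 2)^2.

Matrices are similar if and only if their invariant-factor lists agree; the partition into similarity classes is {M1, M2}, {M3}.

2 classes: {M1, M2}, {M3}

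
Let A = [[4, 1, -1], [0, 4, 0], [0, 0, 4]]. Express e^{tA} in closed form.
A has Jordan form J = [[4, 1, 0], [0, 4, 0], [0, 0, 4]] with A = PJP^{-1}, so e^{tA} = P e^{tJ} P^{-1}.

For a Jordan block J_k(λ), e^{tJ_k(λ)} = e^{λt} · (I + tN + t^2 N^2/2! + ... + t^{k-1} N^{k-1}/(k-1)!) where N is the nilpotent superdiagonal part.

Assembling the blocks and conjugating back gives the entries of e^{tA} as shown above.

e^{tA} = [[e^{4*t}, t*e^{4*t}, -t*e^{4*t}], [0, e^{4*t}, 0], [0, 0, e^{4*t}]]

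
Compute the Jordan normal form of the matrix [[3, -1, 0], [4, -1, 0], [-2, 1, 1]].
J = [[1, 1, 0], [0, 1, 0], [0, 0, 1]]

The characteristic polynomial is det(xI - A) = (x - 1)^3, so the eigenvalues are 1 (algebraic multiplicity 3).

For λ = 1: rank(A - I) = 1, rank((A - I)^2) = 0. The eigenspace has dimension 3 - 1 = 2, so there are 2 Jordan blocks; the rank sequence gives block sizes [2, 1].

Assembling the blocks gives the Jordan form J above.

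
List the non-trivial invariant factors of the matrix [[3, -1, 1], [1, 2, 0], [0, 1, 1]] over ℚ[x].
(x - 2)^3

The Jordan structure of A has elementary divisors (x - 2)^3. Arranging the block sizes at each eigenvalue in decreasing order and taking row products gives the invariant factors.

Invariant factors (smallest first, each dividing the next): (x - 2)^3.

Check: the last factor (x - 2)^3 is the minimal polynomial, and the product (x - 2)^3 is the characteristic polynomial.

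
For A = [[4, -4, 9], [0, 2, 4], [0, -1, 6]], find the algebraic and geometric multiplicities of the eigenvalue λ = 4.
The characteristic polynomial is (x - 4)^3, so the factor x - 4 appears with exponent 3: the algebraic multiplicity is 3.

rank(A - 4I) = 2, so the eigenspace has dimension 3 - 2 = 1: the geometric multiplicity is 1.

Since 1 < 3, A is not diagonalizable.

algebraic multiplicity 3, geometric multiplicity 1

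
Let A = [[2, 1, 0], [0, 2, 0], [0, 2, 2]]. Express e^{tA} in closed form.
A has Jordan form J = [[2, 1, 0], [0, 2, 0], [0, 0, 2]] with A = PJP^{-1}, so e^{tA} = P e^{tJ} P^{-1}.

For a Jordan block J_k(λ), e^{tJ_k(λ)} = e^{λt} · (I + tN + t^2 N^2/2! + ... + t^{k-1} N^{k-1}/(k-1)!) where N is the nilpotent superdiagonal part.

Assembling the blocks and conjugating back gives the entries of e^{tA} as shown above.

e^{tA} = [[e^{2*t}, t*e^{2*t}, 0], [0, e^{2*t}, 0], [0, 2*t*e^{2*t}, e^{2*t}]]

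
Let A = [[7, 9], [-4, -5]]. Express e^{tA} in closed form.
A has Jordan form J = [[1, 1], [0, 1]] with A = PJP^{-1}, so e^{tA} = P e^{tJ} P^{-1}.

For a Jordan block J_k(λ), e^{tJ_k(λ)} = e^{λt} · (I + tN + t^2 N^2/2! + ... + t^{k-1} N^{k-1}/(k-1)!) where N is the nilpotent superdiagonal part.

Assembling the blocks and conjugating back gives the entries of e^{tA} as shown above.

e^{tA} = [[(6*t + 1)*e^{t}, 9*t*e^{t}], [-4*t*e^{t}, (1 - 6*t)*e^{t}]]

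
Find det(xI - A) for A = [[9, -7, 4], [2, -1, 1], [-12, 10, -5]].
xI - A = [[x - 9, 7, -4], [-2, x + 1, -1], [12, -10, x + 5]].

Expanding det(xI - A) along the first row:
det(xI - A) = + (x - 9)·det([[x + 1, -1], [-10, x + 5]]) - (7)·det([[-2, -1], [12, x + 5]]) + (-4)·det([[-2, x + 1], [12, -10]]).

Evaluating gives χ_A(x) = x^3 - 3x^2 + 3x - 1 = (x - 1)^3.

χ_A(x) = (x - 1)^3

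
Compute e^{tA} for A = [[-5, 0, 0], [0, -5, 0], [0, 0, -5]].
A has Jordan form J = [[-5, 0, 0], [0, -5, 0], [0, 0, -5]] with A = PJP^{-1}, so e^{tA} = P e^{tJ} P^{-1}.

For a Jordan block J_k(λ), e^{tJ_k(λ)} = e^{λt} · (I + tN + t^2 N^2/2! + ... + t^{k-1} N^{k-1}/(k-1)!) where N is the nilpotent superdiagonal part.

Assembling the blocks and conjugating back gives the entries of e^{tA} as shown above.

e^{tA} = [[e^{-5*t}, 0, 0], [0, e^{-5*t}, 0], [0, 0, e^{-5*t}]]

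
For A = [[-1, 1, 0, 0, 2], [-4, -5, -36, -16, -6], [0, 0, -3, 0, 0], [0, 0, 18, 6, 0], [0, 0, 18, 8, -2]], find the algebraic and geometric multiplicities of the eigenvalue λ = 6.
algebraic multiplicity 1, geometric multiplicity 1

The characteristic polynomial is (x - 6)(x + 2)(x + 3)^3, so the factor x - 6 appears with exponent 1: the algebraic multiplicity is 1.

rank(A - 6I) = 4, so the eigenspace has dimension 5 - 4 = 1: the geometric multiplicity is 1.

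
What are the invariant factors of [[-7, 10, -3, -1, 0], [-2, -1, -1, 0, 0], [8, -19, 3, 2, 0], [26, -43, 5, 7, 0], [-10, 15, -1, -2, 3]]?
The Jordan structure of A has elementary divisors (x + 2)^2, (x - 3)^2, (x - 3). Arranging the block sizes at each eigenvalue in decreasing order and taking row products gives the invariant factors.

Invariant factors (smallest first, each dividing the next): x - 3, (x - 3)^2(x + 2)^2.

Check: the last factor (x - 3)^2(x + 2)^2 is the minimal polynomial, and the product (x - 3)^3(x + 2)^2 is the characteristic polynomial.

x - 3, (x - 3)^2(x + 2)^2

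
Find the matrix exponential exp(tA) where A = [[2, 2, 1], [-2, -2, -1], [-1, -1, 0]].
e^{tA} = [[-t^2/2 + 2*t + 1, t*(4 - t)/2, t], [t*(t - 4)/2, t^2/2 - 2*t + 1, -t], [-t, -t, 1]]

A has Jordan form J = [[0, 1, 0], [0, 0, 1], [0, 0, 0]] with A = PJP^{-1}, so e^{tA} = P e^{tJ} P^{-1}.

For a Jordan block J_k(λ), e^{tJ_k(λ)} = e^{λt} · (I + tN + t^2 N^2/2! + ... + t^{k-1} N^{k-1}/(k-1)!) where N is the nilpotent superdiagonal part.

Assembling the blocks and conjugating back gives the entries of e^{tA} as shown above.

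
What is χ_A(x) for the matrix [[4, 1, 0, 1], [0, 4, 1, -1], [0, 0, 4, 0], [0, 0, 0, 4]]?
χ_A(x) = (x - 4)^4

xI - A = [[x - 4, -1, 0, -1], [0, x - 4, -1, 1], [0, 0, x - 4, 0], [0, 0, 0, x - 4]].

Expanding det(xI - A) along the first row:
det(xI - A) = + (x - 4)·det([[x - 4, -1, 1], [0, x - 4, 0], [0, 0, x - 4]]) - (-1)·det([[0, -1, 1], [0, x - 4, 0], [0, 0, x - 4]]) + (0)·det([[0, x - 4, 1], [0, 0, 0], [0, 0, x - 4]]) - (-1)·det([[0, x - 4, -1], [0, 0, x - 4], [0, 0, 0]]).

Evaluating gives χ_A(x) = x^4 - 16x^3 + 96x^2 - 256x + 256 = (x - 4)^4.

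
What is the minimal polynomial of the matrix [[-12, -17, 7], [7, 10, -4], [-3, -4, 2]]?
m_A(x) = x^3

The characteristic polynomial factors as x^3. The minimal polynomial is ∏(x - λ)^{k_λ} where k_λ is the size of the largest Jordan block at λ.

For λ = 0: rank(A) = 2, and the largest Jordan block has size 3 (the smallest k with rank(A^k) = rank(A^(k+1))).

So m_A(x) = x^3.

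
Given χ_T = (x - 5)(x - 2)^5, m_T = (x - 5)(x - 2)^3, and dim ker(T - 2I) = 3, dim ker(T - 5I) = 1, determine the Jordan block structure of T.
Jordan blocks: (2, 3), (2, 1), (2, 1), (5, 1)

λ = 2: algebraic multiplicity 5 (exponent in χ_T), largest block size 3 (exponent in m_T), 3 blocks (geometric multiplicity). These force block sizes [3, 1, 1].
λ = 5: algebraic multiplicity 1 (exponent in χ_T), largest block size 1 (exponent in m_T), 1 block (geometric multiplicity). This forces block sizes [1].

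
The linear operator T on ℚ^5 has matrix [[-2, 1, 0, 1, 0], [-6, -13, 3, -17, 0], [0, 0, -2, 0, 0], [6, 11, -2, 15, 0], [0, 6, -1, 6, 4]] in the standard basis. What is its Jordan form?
The characteristic polynomial is det(xI - A) = (x - 4)^2(x + 2)^3, so the eigenvalues are -2 (algebraic multiplicity 3), 4 (algebraic multiplicity 2).

For λ = -2: rank(A + 2I) = 4, rank((A + 2I)^2) = 3, rank((A + 2I)^3) = 2. The eigenspace has dimension 5 - 4 = 1, so there is 1 Jordan block; the rank sequence gives block sizes [3].

For λ = 4: rank(A - 4I) = 3. The eigenspace has dimension 5 - 3 = 2, so there are 2 Jordan blocks; the rank sequence gives block sizes [1, 1].

Assembling the blocks gives the Jordan form J above.

J = [[-2, 1, 0, 0, 0], [0, -2, 1, 0, 0], [0, 0, -2, 0, 0], [0, 0, 0, 4, 0], [0, 0, 0, 0, 4]]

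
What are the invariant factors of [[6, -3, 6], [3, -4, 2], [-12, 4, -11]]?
x + 3, (x + 3)^2

The Jordan structure of A has elementary divisors (x + 3)^2, (x + 3). Arranging the block sizes at each eigenvalue in decreasing order and taking row products gives the invariant factors.

Invariant factors (smallest first, each dividing the next): x + 3, (x + 3)^2.

Check: the last factor (x + 3)^2 is the minimal polynomial, and the product (x + 3)^3 is the characteristic polynomial.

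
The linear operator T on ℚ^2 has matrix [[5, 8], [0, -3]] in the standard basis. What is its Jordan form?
J = [[-3, 0], [0, 5]]

The characteristic polynomial is det(xI - A) = (x - 5)(x + 3), so the eigenvalues are -3 (algebraic multiplicity 1), 5 (algebraic multiplicity 1).

For λ = -3: algebraic multiplicity 1 gives one 1×1 block.

For λ = 5: algebraic multiplicity 1 gives one 1×1 block.

Assembling the blocks gives the Jordan form J above.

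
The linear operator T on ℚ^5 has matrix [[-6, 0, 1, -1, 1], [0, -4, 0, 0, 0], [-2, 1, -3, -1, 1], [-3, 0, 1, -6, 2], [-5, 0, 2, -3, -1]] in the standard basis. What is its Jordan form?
The characteristic polynomial is det(xI - A) = (x + 4)^5, so the eigenvalues are -4 (algebraic multiplicity 5).

For λ = -4: rank(A + 4I) = 3, rank((A + 4I)^2) = 1, rank((A + 4I)^3) = 0. The eigenspace has dimension 5 - 3 = 2, so there are 2 Jordan blocks; the rank sequence gives block sizes [3, 2].

Assembling the blocks gives the Jordan form J above.

J = [[-4, 1, 0, 0, 0], [0, -4, 1, 0, 0], [0, 0, -4, 0, 0], [0, 0, 0, -4, 1], [0, 0, 0, 0, -4]]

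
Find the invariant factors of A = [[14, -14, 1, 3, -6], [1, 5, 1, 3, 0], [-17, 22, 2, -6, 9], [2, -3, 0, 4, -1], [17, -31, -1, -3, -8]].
The Jordan structure of A has elementary divisors (x - 1), (x - 4)^2, (x - 4)^2. Arranging the block sizes at each eigenvalue in decreasing order and taking row products gives the invariant factors.

Invariant factors (smallest first, each dividing the next): (x - 4)^2, (x - 4)^2(x - 1).

Check: the last factor (x - 4)^2(x - 1) is the minimal polynomial, and the product (x - 4)^4(x - 1) is the characteristic polynomial.

(x - 4)^2, (x - 4)^2(x - 1)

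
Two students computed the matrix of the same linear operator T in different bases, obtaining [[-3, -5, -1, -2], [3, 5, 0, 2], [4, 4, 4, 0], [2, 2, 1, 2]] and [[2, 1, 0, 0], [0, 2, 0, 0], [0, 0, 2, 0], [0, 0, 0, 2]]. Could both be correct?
Both have characteristic polynomial (x - 2)^4, but the minimal polynomial of A is (x - 2)^3 while the minimal polynomial of B is (x - 2)^2. The minimal polynomial is a similarity invariant, so A and B are not similar.

No.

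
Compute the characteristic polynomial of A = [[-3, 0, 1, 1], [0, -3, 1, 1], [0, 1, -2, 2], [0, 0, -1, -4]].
χ_A(x) = (x + 3)^4

xI - A = [[x + 3, 0, -1, -1], [0, x + 3, -1, -1], [0, -1, x + 2, -2], [0, 0, 1, x + 4]].

Expanding det(xI - A) along the first row:
det(xI - A) = + (x + 3)·det([[x + 3, -1, -1], [-1, x + 2, -2], [0, 1, x + 4]]) - (0)·det([[0, -1, -1], [0, x + 2, -2], [0, 1, x + 4]]) + (-1)·det([[0, x + 3, -1], [0, -1, -2], [0, 0, x + 4]]) - (-1)·det([[0, x + 3, -1], [0, -1, x + 2], [0, 0, 1]]).

Evaluating gives χ_A(x) = x^4 + 12x^3 + 54x^2 + 108x + 81 = (x + 3)^4.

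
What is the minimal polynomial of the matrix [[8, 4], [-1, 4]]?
The characteristic polynomial factors as (x - 6)^2. The minimal polynomial is ∏(x - λ)^{k_λ} where k_λ is the size of the largest Jordan block at λ.

For λ = 6: rank(A - 6I) = 1, and the largest Jordan block has size 2 (the smallest k with rank((A - 6I)^k) = rank((A - 6I)^(k+1))).

So m_A(x) = (x - 6)^2.

m_A(x) = (x - 6)^2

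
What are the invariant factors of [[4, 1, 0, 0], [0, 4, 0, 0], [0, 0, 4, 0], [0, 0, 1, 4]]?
The Jordan structure of A has elementary divisors (x - 4)^2, (x - 4)^2. Arranging the block sizes at each eigenvalue in decreasing order and taking row products gives the invariant factors.

Invariant factors (smallest first, each dividing the next): (x - 4)^2, (x - 4)^2.

Check: the last factor (x - 4)^2 is the minimal polynomial, and the product (x - 4)^4 is the characteristic polynomial.

(x - 4)^2, (x - 4)^2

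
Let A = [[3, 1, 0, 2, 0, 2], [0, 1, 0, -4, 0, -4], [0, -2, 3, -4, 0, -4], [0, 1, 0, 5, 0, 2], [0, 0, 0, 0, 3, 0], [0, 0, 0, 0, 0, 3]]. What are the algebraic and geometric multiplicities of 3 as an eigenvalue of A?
algebraic multiplicity 6, geometric multiplicity 5

The characteristic polynomial is (x - 3)^6, so the factor x - 3 appears with exponent 6: the algebraic multiplicity is 6.

rank(A - 3I) = 1, so the eigenspace has dimension 6 - 1 = 5: the geometric multiplicity is 5.

Since 5 < 6, A is not diagonalizable.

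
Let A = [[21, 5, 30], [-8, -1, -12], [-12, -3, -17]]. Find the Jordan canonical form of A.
J = [[1, 1, 0], [0, 1, 0], [0, 0, 1]]

The characteristic polynomial is det(xI - A) = (x - 1)^3, so the eigenvalues are 1 (algebraic multiplicity 3).

For λ = 1: rank(A - I) = 1, rank((A - I)^2) = 0. The eigenspace has dimension 3 - 1 = 2, so there are 2 Jordan blocks; the rank sequence gives block sizes [2, 1].

Assembling the blocks gives the Jordan form J above.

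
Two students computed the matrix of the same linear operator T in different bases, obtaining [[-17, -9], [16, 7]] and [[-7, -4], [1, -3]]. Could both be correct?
Yes.

Two matrices over a field are similar if and only if they have the same invariant factors.

Both A and B have characteristic polynomial (x + 5)^2 and minimal polynomial (x + 5)^2. Computing further, both have invariant factors (x + 5)^2. Hence A and B are similar.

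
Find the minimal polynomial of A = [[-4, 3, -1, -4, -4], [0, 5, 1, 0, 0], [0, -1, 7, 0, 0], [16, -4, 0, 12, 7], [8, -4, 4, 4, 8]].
m_A(x) = (x - 6)^2(x - 4)

The characteristic polynomial factors as (x - 6)^4(x - 4). The minimal polynomial is ∏(x - λ)^{k_λ} where k_λ is the size of the largest Jordan block at λ.

For λ = 4: rank(A - 4I) = 4, and the largest Jordan block has size 1 (the smallest k with rank((A - 4I)^k) = rank((A - 4I)^(k+1))).
For λ = 6: rank(A - 6I) = 3, and the largest Jordan block has size 2 (the smallest k with rank((A - 6I)^k) = rank((A - 6I)^(k+1))).

So m_A(x) = (x - 6)^2(x - 4).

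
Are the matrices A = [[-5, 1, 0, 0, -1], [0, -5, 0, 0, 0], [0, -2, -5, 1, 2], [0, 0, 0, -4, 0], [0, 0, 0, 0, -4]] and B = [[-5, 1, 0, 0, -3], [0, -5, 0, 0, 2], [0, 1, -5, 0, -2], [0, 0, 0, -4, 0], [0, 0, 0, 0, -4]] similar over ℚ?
Two matrices over a field are similar if and only if they have the same invariant factors.

Both A and B have characteristic polynomial (x + 4)^2(x + 5)^3 and minimal polynomial (x + 4)(x + 5)^2. Computing further, both have invariant factors (x + 4)(x + 5), (x + 4)(x + 5)^2. Hence A and B are similar.

Yes.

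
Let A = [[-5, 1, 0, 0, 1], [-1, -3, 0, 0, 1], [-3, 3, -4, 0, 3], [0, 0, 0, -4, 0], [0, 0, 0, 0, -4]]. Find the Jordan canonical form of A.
The characteristic polynomial is det(xI - A) = (x + 4)^5, so the eigenvalues are -4 (algebraic multiplicity 5).

For λ = -4: rank(A + 4I) = 1, rank((A + 4I)^2) = 0. The eigenspace has dimension 5 - 1 = 4, so there are 4 Jordan blocks; the rank sequence gives block sizes [2, 1, 1, 1].

Assembling the blocks gives the Jordan form J above.

J = [[-4, 1, 0, 0, 0], [0, -4, 0, 0, 0], [0, 0, -4, 0, 0], [0, 0, 0, -4, 0], [0, 0, 0, 0, -4]]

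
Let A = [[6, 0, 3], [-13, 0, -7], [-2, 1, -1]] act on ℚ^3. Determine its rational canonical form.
R = [[0, 0, 3], [1, 0, -7], [0, 1, 5]]

The invariant factors of A (the non-unit diagonal entries of the Smith normal form of xI - A over ℚ[x]) are (x - 3)(x - 1)^2, each dividing the next. The characteristic polynomial is their product, (x - 3)(x - 1)^2.

The rational canonical form is the block-diagonal matrix of companion matrices C(f_i):
R = [[0, 0, 3], [1, 0, -7], [0, 1, 5]].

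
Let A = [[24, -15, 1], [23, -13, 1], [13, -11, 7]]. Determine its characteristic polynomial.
χ_A(x) = (x - 6)^3

xI - A = [[x - 24, 15, -1], [-23, x + 13, -1], [-13, 11, x - 7]].

Expanding det(xI - A) along the first row:
det(xI - A) = + (x - 24)·det([[x + 13, -1], [11, x - 7]]) - (15)·det([[-23, -1], [-13, x - 7]]) + (-1)·det([[-23, x + 13], [-13, 11]]).

Evaluating gives χ_A(x) = x^3 - 18x^2 + 108x - 216 = (x - 6)^3.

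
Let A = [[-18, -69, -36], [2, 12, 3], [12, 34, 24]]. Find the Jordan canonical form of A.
The characteristic polynomial is det(xI - A) = (x - 6)^3, so the eigenvalues are 6 (algebraic multiplicity 3).

For λ = 6: rank(A - 6I) = 2, rank((A - 6I)^2) = 1, rank((A - 6I)^3) = 0. The eigenspace has dimension 3 - 2 = 1, so there is 1 Jordan block; the rank sequence gives block sizes [3].

Assembling the blocks gives the Jordan form J above.

J = [[6, 1, 0], [0, 6, 1], [0, 0, 6]]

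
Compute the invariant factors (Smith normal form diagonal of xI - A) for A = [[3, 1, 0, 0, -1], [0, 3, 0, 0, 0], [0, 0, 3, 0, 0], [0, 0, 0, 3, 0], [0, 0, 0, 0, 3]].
The Jordan structure of A has elementary divisors (x - 3)^2, (x - 3), (x - 3), (x - 3). Arranging the block sizes at each eigenvalue in decreasing order and taking row products gives the invariant factors.

Invariant factors (smallest first, each dividing the next): x - 3, x - 3, x - 3, (x - 3)^2.

Check: the last factor (x - 3)^2 is the minimal polynomial, and the product (x - 3)^5 is the characteristic polynomial.

x - 3, x - 3, x - 3, (x - 3)^2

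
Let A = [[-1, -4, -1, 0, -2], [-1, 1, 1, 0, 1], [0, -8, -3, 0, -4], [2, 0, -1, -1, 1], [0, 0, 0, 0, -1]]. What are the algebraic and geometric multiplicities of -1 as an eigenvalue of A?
The characteristic polynomial is (x + 1)^5, so the factor x + 1 appears with exponent 5: the algebraic multiplicity is 5.

rank(A + I) = 3, so the eigenspace has dimension 5 - 3 = 2: the geometric multiplicity is 2.

Since 2 < 5, A is not diagonalizable.

algebraic multiplicity 5, geometric multiplicity 2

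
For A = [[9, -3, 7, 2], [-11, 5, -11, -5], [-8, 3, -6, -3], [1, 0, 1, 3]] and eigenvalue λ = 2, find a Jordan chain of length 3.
We seek v_1 ∈ ker((A - 2I)^3) \ ker((A - 2I)^2), then set v_{i+1} = (A - 2I) v_i.

One such chain is v_1 = [[0, 3, 1, 0]]^T, v_2 = [[-2, -2, 1, 1]]^T, v_3 = [[1, 0, -1, 0]]^T. Check: (A - 2I) v_3 = [[0, 0, 0, 0]]^T = 0.

v_1 = [[0, 3, 1, 0]]^T, v_2 = [[-2, -2, 1, 1]]^T, v_3 = [[1, 0, -1, 0]]^T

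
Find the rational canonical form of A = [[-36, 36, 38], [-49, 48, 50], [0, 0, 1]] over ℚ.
The invariant factors of A (the non-unit diagonal entries of the Smith normal form of xI - A over ℚ[x]) are (x - 6)^2(x - 1), each dividing the next. The characteristic polynomial is their product, (x - 6)^2(x - 1).

The rational canonical form is the block-diagonal matrix of companion matrices C(f_i):
R = [[0, 0, 36], [1, 0, -48], [0, 1, 13]].

R = [[0, 0, 36], [1, 0, -48], [0, 1, 13]]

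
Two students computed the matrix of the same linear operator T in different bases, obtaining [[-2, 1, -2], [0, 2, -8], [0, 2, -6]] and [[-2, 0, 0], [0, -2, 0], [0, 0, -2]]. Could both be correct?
No.

Both have characteristic polynomial (x + 2)^3, but the minimal polynomial of A is (x + 2)^2 while the minimal polynomial of B is x + 2. The minimal polynomial is a similarity invariant, so A and B are not similar.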